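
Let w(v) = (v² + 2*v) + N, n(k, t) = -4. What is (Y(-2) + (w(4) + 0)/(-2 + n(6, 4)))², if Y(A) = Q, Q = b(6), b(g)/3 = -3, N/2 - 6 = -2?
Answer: 1849/9 ≈ 205.44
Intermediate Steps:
N = 8 (N = 12 + 2*(-2) = 12 - 4 = 8)
b(g) = -9 (b(g) = 3*(-3) = -9)
Q = -9
Y(A) = -9
w(v) = 8 + v² + 2*v (w(v) = (v² + 2*v) + 8 = 8 + v² + 2*v)
(Y(-2) + (w(4) + 0)/(-2 + n(6, 4)))² = (-9 + ((8 + 4² + 2*4) + 0)/(-2 - 4))² = (-9 + ((8 + 16 + 8) + 0)/(-6))² = (-9 + (32 + 0)*(-⅙))² = (-9 + 32*(-⅙))² = (-9 - 16/3)² = (-43/3)² = 1849/9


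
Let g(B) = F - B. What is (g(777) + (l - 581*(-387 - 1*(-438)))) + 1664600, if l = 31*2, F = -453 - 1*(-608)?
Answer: 1634409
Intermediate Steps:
F = 155 (F = -453 + 608 = 155)
l = 62
g(B) = 155 - B
(g(777) + (l - 581*(-387 - 1*(-438)))) + 1664600 = ((155 - 1*777) + (62 - 581*(-387 - 1*(-438)))) + 1664600 = ((155 - 777) + (62 - 581*(-387 + 438))) + 1664600 = (-622 + (62 - 581*51)) + 1664600 = (-622 + (62 - 29631)) + 1664600 = (-622 - 29569) + 1664600 = -30191 + 1664600 = 1634409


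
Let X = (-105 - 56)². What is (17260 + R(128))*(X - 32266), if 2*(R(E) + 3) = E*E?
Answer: -161473905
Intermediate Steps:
R(E) = -3 + E²/2 (R(E) = -3 + (E*E)/2 = -3 + E²/2)
X = 25921 (X = (-161)² = 25921)
(17260 + R(128))*(X - 32266) = (17260 + (-3 + (½)*128²))*(25921 - 32266) = (17260 + (-3 + (½)*16384))*(-6345) = (17260 + (-3 + 8192))*(-6345) = (17260 + 8189)*(-6345) = 25449*(-6345) = -161473905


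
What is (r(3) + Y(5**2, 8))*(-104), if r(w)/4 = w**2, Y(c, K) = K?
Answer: -4576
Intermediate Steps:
r(w) = 4*w**2
(r(3) + Y(5**2, 8))*(-104) = (4*3**2 + 8)*(-104) = (4*9 + 8)*(-104) = (36 + 8)*(-104) = 44*(-104) = -4576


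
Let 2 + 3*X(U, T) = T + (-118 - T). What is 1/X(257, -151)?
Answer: -1/40 ≈ -0.025000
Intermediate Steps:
X(U, T) = -40 (X(U, T) = -⅔ + (T + (-118 - T))/3 = -⅔ + (⅓)*(-118) = -⅔ - 118/3 = -40)
1/X(257, -151) = 1/(-40) = -1/40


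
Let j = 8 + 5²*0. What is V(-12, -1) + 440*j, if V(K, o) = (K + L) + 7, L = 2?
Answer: 3517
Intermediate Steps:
V(K, o) = 9 + K (V(K, o) = (K + 2) + 7 = (2 + K) + 7 = 9 + K)
j = 8 (j = 8 + 25*0 = 8 + 0 = 8)
V(-12, -1) + 440*j = (9 - 12) + 440*8 = -3 + 3520 = 3517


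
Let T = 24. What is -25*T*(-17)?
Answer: 10200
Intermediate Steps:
-25*T*(-17) = -25*24*(-17) = -600*(-17) = 10200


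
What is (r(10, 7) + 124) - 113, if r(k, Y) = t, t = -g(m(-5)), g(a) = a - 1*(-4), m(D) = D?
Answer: 12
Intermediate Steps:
g(a) = 4 + a (g(a) = a + 4 = 4 + a)
t = 1 (t = -(4 - 5) = -1*(-1) = 1)
r(k, Y) = 1
(r(10, 7) + 124) - 113 = (1 + 124) - 113 = 125 - 113 = 12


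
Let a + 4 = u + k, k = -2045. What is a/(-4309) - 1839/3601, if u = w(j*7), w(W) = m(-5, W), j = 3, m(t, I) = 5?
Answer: -563807/15516709 ≈ -0.036335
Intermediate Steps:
w(W) = 5
u = 5
a = -2044 (a = -4 + (5 - 2045) = -4 - 2040 = -2044)
a/(-4309) - 1839/3601 = -2044/(-4309) - 1839/3601 = -2044*(-1/4309) - 1839*1/3601 = 2044/4309 - 1839/3601 = -563807/15516709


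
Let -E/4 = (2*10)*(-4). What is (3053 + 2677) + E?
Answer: 6050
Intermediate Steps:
E = 320 (E = -4*2*10*(-4) = -80*(-4) = -4*(-80) = 320)
(3053 + 2677) + E = (3053 + 2677) + 320 = 5730 + 320 = 6050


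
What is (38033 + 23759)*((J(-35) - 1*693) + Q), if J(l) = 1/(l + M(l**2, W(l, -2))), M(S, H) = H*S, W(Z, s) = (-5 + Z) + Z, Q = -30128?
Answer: -87520894597456/45955 ≈ -1.9045e+9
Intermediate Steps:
W(Z, s) = -5 + 2*Z
J(l) = 1/(l + l**2*(-5 + 2*l)) (J(l) = 1/(l + (-5 + 2*l)*l**2) = 1/(l + l**2*(-5 + 2*l)))
(38033 + 23759)*((J(-35) - 1*693) + Q) = (38033 + 23759)*((1/((-35)*(1 - 35*(-5 + 2*(-35)))) - 1*693) - 30128) = 61792*((-1/(35*(1 - 35*(-5 - 70))) - 693) - 30128) = 61792*((-1/(35*(1 - 35*(-75))) - 693) - 30128) = 61792*((-1/(35*(1 + 2625)) - 693) - 30128) = 61792*((-1/35/2626 - 693) - 30128) = 61792*((-1/35*1/2626 - 693) - 30128) = 61792*((-1/91910 - 693) - 30128) = 61792*(-63693631/91910 - 30128) = 61792*(-2832758111/91910) = -87520894597456/45955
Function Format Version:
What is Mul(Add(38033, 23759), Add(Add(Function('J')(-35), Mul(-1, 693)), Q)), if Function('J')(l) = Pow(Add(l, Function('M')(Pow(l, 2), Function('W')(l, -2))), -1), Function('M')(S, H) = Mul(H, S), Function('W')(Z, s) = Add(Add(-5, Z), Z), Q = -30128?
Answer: Rational(-87520894597456, 45955) ≈ -1.9045e+9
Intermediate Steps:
Function('W')(Z, s) = Add(-5, Mul(2, Z))
Function('J')(l) = Pow(Add(l, Mul(Pow(l, 2), Add(-5, Mul(2, l)))), -1) (Function('J')(l) = Pow(Add(l, Mul(Add(-5, Mul(2, l)), Pow(l, 2))), -1) = Pow(Add(l, Mul(Pow(l, 2), Add(-5, Mul(2, l)))), -1))
Mul(Add(38033, 23759), Add(Add(Function('J')(-35), Mul(-1, 693)), Q)) = Mul(Add(38033, 23759), Add(Add(Mul(Pow(-35, -1), Pow(Add(1, Mul(-35, Add(-5, Mul(2, -35)))), -1)), Mul(-1, 693)), -30128)) = Mul(61792, Add(Add(Mul(Rational(-1, 35), Pow(Add(1, Mul(-35, Add(-5, -70))), -1)), -693), -30128)) = Mul(61792, Add(Add(Mul(Rational(-1, 35), Pow(Add(1, Mul(-35, -75)), -1)), -693), -30128)) = Mul(61792, Add(Add(Mul(Rational(-1, 35), Pow(Add(1, 2625), -1)), -693), -30128)) = Mul(61792, Add(Add(Mul(Rational(-1, 35), Pow(2626, -1)), -693), -30128)) = Mul(61792, Add(Add(Mul(Rational(-1, 35), Rational(1, 2626)), -693), -30128)) = Mul(61792, Add(Add(Rational(-1, 91910), -693), -30128)) = Mul(61792, Add(Rational(-63693631, 91910), -30128)) = Mul(61792, Rational(-2832758111, 91910)) = Rational(-87520894597456, 45955)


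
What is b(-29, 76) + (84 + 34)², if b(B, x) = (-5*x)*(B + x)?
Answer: -3936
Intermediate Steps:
b(B, x) = -5*x*(B + x)
b(-29, 76) + (84 + 34)² = -5*76*(-29 + 76) + (84 + 34)² = -5*76*47 + 118² = -17860 + 13924 = -3936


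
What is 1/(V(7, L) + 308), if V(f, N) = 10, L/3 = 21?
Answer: 1/318 ≈ 0.0031447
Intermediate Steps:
L = 63 (L = 3*21 = 63)
1/(V(7, L) + 308) = 1/(10 + 308) = 1/318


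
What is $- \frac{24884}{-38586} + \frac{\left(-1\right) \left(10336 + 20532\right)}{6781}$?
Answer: $- \frac{511167122}{130825833} \approx -3.9072$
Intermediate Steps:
$- \frac{24884}{-38586} + \frac{\left(-1\right) \left(10336 + 20532\right)}{6781} = \left(-24884\right) \left(- \frac{1}{38586}\right) + \left(-1\right) 30868 \cdot \frac{1}{6781} = \frac{12442}{19293} - \frac{30868}{6781} = - \frac{511167122}{130825833}$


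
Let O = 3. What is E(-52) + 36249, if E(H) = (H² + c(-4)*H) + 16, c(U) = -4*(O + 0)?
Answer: 39593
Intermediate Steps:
c(U) = -12 (c(U) = -4*(3 + 0) = -4*3 = -12)
E(H) = 16 + H² - 12*H (E(H) = (H² - 12*H) + 16 = 16 + H² - 12*H)
E(-52) + 36249 = (16 + (-52)² - 12*(-52)) + 36249 = (16 + 2704 + 624) + 36249 = 3344 + 36249 = 39593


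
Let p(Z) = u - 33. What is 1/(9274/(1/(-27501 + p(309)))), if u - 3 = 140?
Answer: -1/254024134 ≈ -3.9366e-9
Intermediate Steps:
u = 143 (u = 3 + 140 = 143)
p(Z) = 110 (p(Z) = 143 - 33 = 110)
1/(9274/(1/(-27501 + p(309)))) = 1/(9274/(1/(-27501 + 110))) = 1/(9274/(1/(-27391))) = 1/(9274/(-1/27391)) = 1/(9274*(-27391)) = 1/(-254024134) = -1/254024134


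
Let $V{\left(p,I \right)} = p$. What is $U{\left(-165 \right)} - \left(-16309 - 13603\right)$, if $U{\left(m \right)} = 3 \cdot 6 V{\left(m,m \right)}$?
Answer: $26942$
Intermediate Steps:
$U{\left(m \right)} = 18 m$ ($U{\left(m \right)} = 3 \cdot 6 m = 18 m$)
$U{\left(-165 \right)} - \left(-16309 - 13603\right) = 18 \left(-165\right) - \left(-16309 - 13603\right) = -2970 - -29912 = -2970 + 29912 = 26942$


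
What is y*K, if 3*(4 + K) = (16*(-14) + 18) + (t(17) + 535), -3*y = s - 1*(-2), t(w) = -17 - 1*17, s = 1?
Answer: -283/3 ≈ -94.333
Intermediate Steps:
t(w) = -34 (t(w) = -17 - 17 = -34)
y = -1 (y = -(1 - 1*(-2))/3 = -(1 + 2)/3 = -⅓*3 = -1)
K = 283/3 (K = -4 + ((16*(-14) + 18) + (-34 + 535))/3 = -4 + ((-224 + 18) + 501)/3 = -4 + (-206 + 501)/3 = -4 + (⅓)*295 = -4 + 295/3 = 283/3 ≈ 94.333)
y*K = -1*283/3 = -283/3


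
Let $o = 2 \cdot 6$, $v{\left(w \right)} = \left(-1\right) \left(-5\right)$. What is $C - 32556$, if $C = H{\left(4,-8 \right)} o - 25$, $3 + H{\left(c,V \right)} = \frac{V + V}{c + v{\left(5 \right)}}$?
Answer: $- \frac{97915}{3} \approx -32638.0$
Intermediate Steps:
$v{\left(w \right)} = 5$
$o = 12$
$H{\left(c,V \right)} = -3 + \frac{2 V}{5 + c}$ ($H{\left(c,V \right)} = -3 + \frac{V + V}{c + 5} = -3 + \frac{2 V}{5 + c}$)
$C = - \frac{247}{3}$ ($C = \frac{-15 - 12 + 2 \left(-8\right)}{5 + 4} \cdot 12 - 25 = \frac{-15 - 12 - 16}{9} \cdot 12 - 25 = \frac{1}{9} \left(-43\right) 12 - 25 = \left(- \frac{43}{9}\right) 12 - 25 = - \frac{172}{3} - 25 = - \frac{247}{3} \approx -82.333$)
$C - 32556 = - \frac{247}{3} - 32556 = - \frac{97915}{3}$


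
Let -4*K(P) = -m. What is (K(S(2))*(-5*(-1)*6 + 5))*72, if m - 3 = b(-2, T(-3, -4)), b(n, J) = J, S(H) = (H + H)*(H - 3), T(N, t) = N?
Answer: 0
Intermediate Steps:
S(H) = 2*H*(-3 + H) (S(H) = (2*H)*(-3 + H) = 2*H*(-3 + H))
m = 0 (m = 3 - 3 = 0)
K(P) = 0 (K(P) = -(-1)*0/4 = -1/4*0 = 0)
(K(S(2))*(-5*(-1)*6 + 5))*72 = (0*(-5*(-1)*6 + 5))*72 = (0*(5*6 + 5))*72 = (0*(30 + 5))*72 = (0*35)*72 = 0*72 = 0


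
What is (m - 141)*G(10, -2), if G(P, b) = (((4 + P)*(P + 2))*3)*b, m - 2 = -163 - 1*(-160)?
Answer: 143136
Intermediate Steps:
m = -1 (m = 2 + (-163 - 1*(-160)) = 2 + (-163 + 160) = 2 - 3 = -1)
G(P, b) = 3*b*(2 + P)*(4 + P) (G(P, b) = (((4 + P)*(2 + P))*3)*b = (((2 + P)*(4 + P))*3)*b = (3*(2 + P)*(4 + P))*b = 3*b*(2 + P)*(4 + P))
(m - 141)*G(10, -2) = (-1 - 141)*(3*(-2)*(8 + 10**2 + 6*10)) = -426*(-2)*(8 + 100 + 60) = -426*(-2)*168 = -142*(-1008) = 143136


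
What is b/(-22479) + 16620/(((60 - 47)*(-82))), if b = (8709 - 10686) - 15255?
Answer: -59205278/3993769 ≈ -14.824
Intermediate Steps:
b = -17232 (b = -1977 - 15255 = -17232)
b/(-22479) + 16620/(((60 - 47)*(-82))) = -17232/(-22479) + 16620/(((60 - 47)*(-82))) = -17232*(-1/22479) + 16620/((13*(-82))) = 5744/7493 + 16620/(-1066) = 5744/7493 + 16620*(-1/1066) = 5744/7493 - 8310/533 = -59205278/3993769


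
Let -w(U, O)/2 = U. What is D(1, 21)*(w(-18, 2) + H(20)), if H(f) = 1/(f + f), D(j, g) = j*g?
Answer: 30261/40 ≈ 756.53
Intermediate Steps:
w(U, O) = -2*U
D(j, g) = g*j
H(f) = 1/(2*f)
D(1, 21)*(w(-18, 2) + H(20)) = (21*1)*(-2*(-18) + (1/2)/20) = 21*(36 + (1/2)*(1/20)) = 21*(36 + 1/40) = 21*(1441/40) = 30261/40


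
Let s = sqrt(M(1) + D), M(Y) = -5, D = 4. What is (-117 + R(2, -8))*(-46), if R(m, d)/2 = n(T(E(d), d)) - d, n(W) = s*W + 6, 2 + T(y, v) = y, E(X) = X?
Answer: 4094 + 920*I ≈ 4094.0 + 920.0*I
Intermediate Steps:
T(y, v) = -2 + y
s = I (s = sqrt(-5 + 4) = sqrt(-1) = I ≈ 1.0*I)
n(W) = 6 + I*W (n(W) = I*W + 6 = 6 + I*W)
R(m, d) = 12 - 2*d + 2*I*(-2 + d) (R(m, d) = 2*((6 + I*(-2 + d)) - d) = 2*(6 - d + I*(-2 + d)) = 12 - 2*d + 2*I*(-2 + d))
(-117 + R(2, -8))*(-46) = (-117 + (12 - 2*(-8) + 2*I*(-2 - 8)))*(-46) = (-117 + (12 + 16 + 2*I*(-10)))*(-46) = (-117 + (12 + 16 - 20*I))*(-46) = (-117 + (28 - 20*I))*(-46) = (-89 - 20*I)*(-46) = 4094 + 920*I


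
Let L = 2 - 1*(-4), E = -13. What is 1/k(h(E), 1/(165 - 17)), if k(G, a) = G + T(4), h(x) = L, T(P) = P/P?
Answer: ⅐ ≈ 0.14286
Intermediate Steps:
T(P) = 1
L = 6 (L = 2 + 4 = 6)
h(x) = 6
k(G, a) = 1 + G (k(G, a) = G + 1 = 1 + G)
1/k(h(E), 1/(165 - 17)) = 1/(1 + 6) = 1/7 = ⅐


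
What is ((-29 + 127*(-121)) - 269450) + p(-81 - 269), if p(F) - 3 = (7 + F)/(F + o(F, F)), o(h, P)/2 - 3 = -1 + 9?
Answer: -93428161/328 ≈ -2.8484e+5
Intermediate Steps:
o(h, P) = 22 (o(h, P) = 6 + 2*(-1 + 9) = 6 + 2*8 = 6 + 16 = 22)
p(F) = 3 + (7 + F)/(22 + F) (p(F) = 3 + (7 + F)/(F + 22) = 3 + (7 + F)/(22 + F))
((-29 + 127*(-121)) - 269450) + p(-81 - 269) = ((-29 + 127*(-121)) - 269450) + (73 + 4*(-81 - 269))/(22 + (-81 - 269)) = ((-29 - 15367) - 269450) + (73 + 4*(-350))/(22 - 350) = (-15396 - 269450) + (73 - 1400)/(-328) = -284846 - 1/328*(-1327) = -284846 + 1327/328 = -93428161/328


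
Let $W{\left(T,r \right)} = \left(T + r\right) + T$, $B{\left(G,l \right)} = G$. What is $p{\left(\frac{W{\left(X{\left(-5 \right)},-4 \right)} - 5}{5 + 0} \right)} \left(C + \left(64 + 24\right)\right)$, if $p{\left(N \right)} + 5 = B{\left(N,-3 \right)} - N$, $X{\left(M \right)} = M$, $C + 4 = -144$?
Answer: $300$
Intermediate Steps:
$C = -148$ ($C = -4 - 144 = -148$)
$W{\left(T,r \right)} = r + 2 T$
$p{\left(N \right)} = -5$ ($p{\left(N \right)} = -5 + \left(N - N\right) = -5 + 0 = -5$)
$p{\left(\frac{W{\left(X{\left(-5 \right)},-4 \right)} - 5}{5 + 0} \right)} \left(C + \left(64 + 24\right)\right) = - 5 \left(-148 + \left(64 + 24\right)\right) = - 5 \left(-148 + 88\right) = \left(-5\right) \left(-60\right) = 300$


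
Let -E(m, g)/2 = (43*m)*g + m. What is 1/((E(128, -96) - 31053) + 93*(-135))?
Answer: 1/1012904 ≈ 9.8726e-7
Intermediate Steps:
E(m, g) = -2*m - 86*g*m (E(m, g) = -2*((43*m)*g + m) = -2*(43*g*m + m) = -2*(m + 43*g*m) = -2*m - 86*g*m)
1/((E(128, -96) - 31053) + 93*(-135)) = 1/((-2*128*(1 + 43*(-96)) - 31053) + 93*(-135)) = 1/((-2*128*(1 - 4128) - 31053) - 12555) = 1/((-2*128*(-4127) - 31053) - 12555) = 1/((1056512 - 31053) - 12555) = 1/(1025459 - 12555) = 1/1012904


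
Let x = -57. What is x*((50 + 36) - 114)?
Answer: 1596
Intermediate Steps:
x*((50 + 36) - 114) = -57*((50 + 36) - 114) = -57*(86 - 114) = -57*(-28) = 1596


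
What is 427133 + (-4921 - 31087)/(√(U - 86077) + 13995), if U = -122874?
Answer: 10468378249231/24508622 + 4501*I*√208951/24508622 ≈ 4.2713e+5 + 0.083948*I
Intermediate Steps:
427133 + (-4921 - 31087)/(√(U - 86077) + 13995) = 427133 + (-4921 - 31087)/(√(-122874 - 86077) + 13995) = 427133 - 36008/(√(-208951) + 13995) = 427133 - 36008/(I*√208951 + 13995) = 427133 - 36008/(13995 + I*√208951)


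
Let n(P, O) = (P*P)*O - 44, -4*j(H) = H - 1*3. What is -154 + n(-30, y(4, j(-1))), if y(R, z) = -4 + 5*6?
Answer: 23202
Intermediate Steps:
j(H) = ¾ - H/4 (j(H) = -(H - 1*3)/4 = -(H - 3)/4 = -(-3 + H)/4 = ¾ - H/4)
y(R, z) = 26 (y(R, z) = -4 + 30 = 26)
n(P, O) = -44 + O*P² (n(P, O) = P²*O - 44 = O*P² - 44 = -44 + O*P²)
-154 + n(-30, y(4, j(-1))) = -154 + (-44 + 26*(-30)²) = -154 + (-44 + 26*900) = -154 + (-44 + 23400) = -154 + 23356 = 23202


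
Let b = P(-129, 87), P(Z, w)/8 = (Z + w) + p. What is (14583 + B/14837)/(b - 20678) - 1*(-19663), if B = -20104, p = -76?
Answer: 6307784440215/320805614 ≈ 19662.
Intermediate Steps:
P(Z, w) = -608 + 8*Z + 8*w (P(Z, w) = 8*((Z + w) - 76) = 8*(-76 + Z + w) = -608 + 8*Z + 8*w)
b = -944 (b = -608 + 8*(-129) + 8*87 = -608 - 1032 + 696 = -944)
(14583 + B/14837)/(b - 20678) - 1*(-19663) = (14583 - 20104/14837)/(-944 - 20678) - 1*(-19663) = (14583 - 20104*1/14837)/(-21622) + 19663 = (14583 - 20104/14837)*(-1/21622) + 19663 = (216347867/14837)*(-1/21622) + 19663 = -216347867/320805614 + 19663 = 6307784440215/320805614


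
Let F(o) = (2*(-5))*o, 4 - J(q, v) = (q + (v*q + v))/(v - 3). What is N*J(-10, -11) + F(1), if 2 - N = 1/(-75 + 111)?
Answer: 5255/504 ≈ 10.427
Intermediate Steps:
J(q, v) = 4 - (q + v + q*v)/(-3 + v) (J(q, v) = 4 - (q + (v*q + v))/(v - 3) = 4 - (q + (q*v + v))/(-3 + v) = 4 - (q + (v + q*v))/(-3 + v) = 4 - (q + v + q*v)/(-3 + v))
N = 71/36 (N = 2 - 1/(-75 + 111) = 2 - 1/36 = 71/36 ≈ 1.9722)
F(o) = -10*o
N*J(-10, -11) + F(1) = 71*((-12 - 1*(-10) + 3*(-11) - 1*(-10)*(-11))/(-3 - 11))/36 - 10*1 = 71*((-12 + 10 - 33 - 110)/(-14))/36 - 10 = 71*(-1/14*(-145))/36 - 10 = (71/36)*(145/14) - 10 = 10295/504 - 10 = 5255/504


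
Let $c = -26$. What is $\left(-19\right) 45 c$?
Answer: $22230$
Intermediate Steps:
$\left(-19\right) 45 c = \left(-19\right) 45 \left(-26\right) = \left(-855\right) \left(-26\right) = 22230$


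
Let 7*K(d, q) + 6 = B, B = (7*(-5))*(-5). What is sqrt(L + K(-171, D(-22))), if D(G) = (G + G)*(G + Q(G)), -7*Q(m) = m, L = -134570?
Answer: I*sqrt(6592747)/7 ≈ 366.8*I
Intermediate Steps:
Q(m) = -m/7
D(G) = 12*G**2/7 (D(G) = (G + G)*(G - G/7) = (2*G)*(6*G/7) = 12*G**2/7)
B = 175 (B = -35*(-5) = 175)
K(d, q) = 169/7 (K(d, q) = -6/7 + (1/7)*175 = -6/7 + 25 = 169/7)
sqrt(L + K(-171, D(-22))) = sqrt(-134570 + 169/7) = sqrt(-941821/7) = I*sqrt(6592747)/7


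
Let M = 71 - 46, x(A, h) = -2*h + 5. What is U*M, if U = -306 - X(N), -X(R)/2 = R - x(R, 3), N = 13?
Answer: -6950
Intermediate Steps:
x(A, h) = 5 - 2*h
M = 25
X(R) = -2 - 2*R (X(R) = -2*(R - (5 - 2*3)) = -2*(R - (5 - 6)) = -2*(R - 1*(-1)) = -2*(R + 1) = -2*(1 + R) = -2 - 2*R)
U = -278 (U = -306 - (-2 - 2*13) = -306 - (-2 - 26) = -306 - 1*(-28) = -306 + 28 = -278)
U*M = -278*25 = -6950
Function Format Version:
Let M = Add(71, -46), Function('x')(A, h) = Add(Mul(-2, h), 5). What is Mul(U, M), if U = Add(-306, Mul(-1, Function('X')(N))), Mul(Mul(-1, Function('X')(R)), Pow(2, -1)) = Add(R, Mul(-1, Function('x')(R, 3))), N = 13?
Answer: -6950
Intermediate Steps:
Function('x')(A, h) = Add(5, Mul(-2, h))
M = 25
Function('X')(R) = Add(-2, Mul(-2, R)) (Function('X')(R) = Mul(-2, Add(R, Mul(-1, Add(5, Mul(-2, 3))))) = Mul(-2, Add(R, Mul(-1, Add(5, -6)))) = Mul(-2, Add(R, Mul(-1, -1))) = Mul(-2, Add(R, 1)) = Mul(-2, Add(1, R)) = Add(-2, Mul(-2, R)))
U = -278 (U = Add(-306, Mul(-1, Add(-2, Mul(-2, 13)))) = Add(-306, Mul(-1, Add(-2, -26))) = Add(-306, Mul(-1, -28)) = Add(-306, 28) = -278)
Mul(U, M) = Mul(-278, 25) = -6950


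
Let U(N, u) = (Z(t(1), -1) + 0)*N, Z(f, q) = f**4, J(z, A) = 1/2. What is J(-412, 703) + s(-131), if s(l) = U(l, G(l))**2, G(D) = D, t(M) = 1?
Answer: 34323/2 ≈ 17162.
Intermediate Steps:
J(z, A) = 1/2
U(N, u) = N (U(N, u) = (1**4 + 0)*N = (1 + 0)*N = 1*N = N)
s(l) = l**2
J(-412, 703) + s(-131) = 1/2 + (-131)**2 = 1/2 + 17161 = 34323/2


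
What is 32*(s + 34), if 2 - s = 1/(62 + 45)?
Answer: 123232/107 ≈ 1151.7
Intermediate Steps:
s = 213/107 (s = 2 - 1/(62 + 45) = 2 - 1/107 = 213/107 ≈ 1.9907)
32*(s + 34) = 32*(213/107 + 34) = 32*(3851/107) = 123232/107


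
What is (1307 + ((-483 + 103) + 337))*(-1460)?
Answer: -1845440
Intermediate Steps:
(1307 + ((-483 + 103) + 337))*(-1460) = (1307 + (-380 + 337))*(-1460) = (1307 - 43)*(-1460) = 1264*(-1460) = -1845440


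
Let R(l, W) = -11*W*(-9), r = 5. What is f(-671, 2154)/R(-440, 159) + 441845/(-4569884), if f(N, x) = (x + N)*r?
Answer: 2448237065/6539504004 ≈ 0.37438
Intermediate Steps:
f(N, x) = 5*N + 5*x (f(N, x) = (x + N)*5 = (N + x)*5 = 5*N + 5*x)
R(l, W) = 99*W
f(-671, 2154)/R(-440, 159) + 441845/(-4569884) = (5*(-671) + 5*2154)/((99*159)) + 441845/(-4569884) = (-3355 + 10770)/15741 + 441845*(-1/4569884) = 7415*(1/15741) - 441845/4569884 = 7415/15741 - 441845/4569884 = 2448237065/6539504004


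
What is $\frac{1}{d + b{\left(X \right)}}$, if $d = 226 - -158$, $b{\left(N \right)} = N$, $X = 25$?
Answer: $\frac{1}{409} \approx 0.002445$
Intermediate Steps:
$d = 384$ ($d = 226 + 158 = 384$)
$\frac{1}{d + b{\left(X \right)}} = \frac{1}{384 + 25} = \frac{1}{409}$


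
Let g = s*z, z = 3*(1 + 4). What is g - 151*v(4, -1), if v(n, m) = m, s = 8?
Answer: 271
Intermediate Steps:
z = 15 (z = 3*5 = 15)
g = 120 (g = 8*15 = 120)
g - 151*v(4, -1) = 120 - 151*(-1) = 120 + 151 = 271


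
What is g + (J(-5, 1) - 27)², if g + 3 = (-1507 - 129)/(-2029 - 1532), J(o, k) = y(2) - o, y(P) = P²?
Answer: 1144717/3561 ≈ 321.46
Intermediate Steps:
J(o, k) = 4 - o (J(o, k) = 2² - o = 4 - o)
g = -9047/3561 (g = -3 + (-1507 - 129)/(-2029 - 1532) = -3 - 1636/(-3561) = -3 - 1636*(-1/3561) = -3 + 1636/3561 = -9047/3561 ≈ -2.5406)
g + (J(-5, 1) - 27)² = -9047/3561 + ((4 - 1*(-5)) - 27)² = -9047/3561 + ((4 + 5) - 27)² = -9047/3561 + (9 - 27)² = -9047/3561 + (-18)² = -9047/3561 + 324 = 1144717/3561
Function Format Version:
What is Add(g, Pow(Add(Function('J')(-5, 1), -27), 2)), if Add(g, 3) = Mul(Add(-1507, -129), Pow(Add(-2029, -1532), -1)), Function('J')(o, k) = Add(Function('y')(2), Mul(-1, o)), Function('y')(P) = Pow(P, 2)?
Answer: Rational(1144717, 3561) ≈ 321.46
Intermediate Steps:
Function('J')(o, k) = Add(4, Mul(-1, o)) (Function('J')(o, k) = Add(Pow(2, 2), Mul(-1, o)) = Add(4, Mul(-1, o)))
g = Rational(-9047, 3561) (g = Add(-3, Mul(Add(-1507, -129), Pow(Add(-2029, -1532), -1))) = Add(-3, Mul(-1636, Pow(-3561, -1))) = Add(-3, Mul(-1636, Rational(-1, 3561))) = Add(-3, Rational(1636, 3561)) = Rational(-9047, 3561) ≈ -2.5406)
Add(g, Pow(Add(Function('J')(-5, 1), -27), 2)) = Add(Rational(-9047, 3561), Pow(Add(Add(4, Mul(-1, -5)), -27), 2)) = Add(Rational(-9047, 3561), Pow(Add(Add(4, 5), -27), 2)) = Add(Rational(-9047, 3561), Pow(Add(9, -27), 2)) = Add(Rational(-9047, 3561), Pow(-18, 2)) = Add(Rational(-9047, 3561), 324) = Rational(1144717, 3561)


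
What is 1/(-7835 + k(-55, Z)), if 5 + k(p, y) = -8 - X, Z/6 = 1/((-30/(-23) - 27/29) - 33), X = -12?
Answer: -1/7836 ≈ -0.00012762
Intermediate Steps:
Z = -667/3627 (Z = 6/((-30/(-23) - 27/29) - 33) = 6/((-30*(-1/23) - 27*1/29) - 33) = 6/((30/23 - 27/29) - 33) = 6/(249/667 - 33) = 6/(-21762/667) = 6*(-667/21762) = -667/3627 ≈ -0.18390)
k(p, y) = -1 (k(p, y) = -5 + (-8 - 1*(-12)) = -5 + (-8 + 12) = -5 + 4 = -1)
1/(-7835 + k(-55, Z)) = 1/(-7835 - 1) = 1/(-7836) = -1/7836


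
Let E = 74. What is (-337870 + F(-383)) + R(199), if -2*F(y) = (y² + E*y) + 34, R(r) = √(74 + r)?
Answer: -794121/2 + √273 ≈ -3.9704e+5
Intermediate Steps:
F(y) = -17 - 37*y - y²/2 (F(y) = -((y² + 74*y) + 34)/2 = -(34 + y² + 74*y)/2 = -17 - 37*y - y²/2)
(-337870 + F(-383)) + R(199) = (-337870 + (-17 - 37*(-383) - ½*(-383)²)) + √(74 + 199) = (-337870 + (-17 + 14171 - ½*146689)) + √273 = (-337870 + (-17 + 14171 - 146689/2)) + √273 = (-337870 - 118381/2) + √273 = -794121/2 + √273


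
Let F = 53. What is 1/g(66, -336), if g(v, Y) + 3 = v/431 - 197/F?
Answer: -22843/149938 ≈ -0.15235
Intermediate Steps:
g(v, Y) = -356/53 + v/431 (g(v, Y) = -3 + (v/431 - 197/53) = -3 + (-197/53 + v/431) = -356/53 + v/431)
1/g(66, -336) = 1/(-356/53 + (1/431)*66) = 1/(-356/53 + 66/431) = 1/(-149938/22843) = -22843/149938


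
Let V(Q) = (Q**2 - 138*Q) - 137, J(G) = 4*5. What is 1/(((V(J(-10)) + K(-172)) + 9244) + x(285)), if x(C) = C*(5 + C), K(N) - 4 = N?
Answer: 1/89229 ≈ 1.1207e-5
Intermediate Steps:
K(N) = 4 + N
J(G) = 20
V(Q) = -137 + Q**2 - 138*Q
1/(((V(J(-10)) + K(-172)) + 9244) + x(285)) = 1/((((-137 + 20**2 - 138*20) + (4 - 172)) + 9244) + 285*(5 + 285)) = 1/((((-137 + 400 - 2760) - 168) + 9244) + 285*290) = 1/(((-2497 - 168) + 9244) + 82650) = 1/((-2665 + 9244) + 82650) = 1/(6579 + 82650) = 1/89229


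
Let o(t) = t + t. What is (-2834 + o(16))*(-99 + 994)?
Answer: -2507790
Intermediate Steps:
o(t) = 2*t
(-2834 + o(16))*(-99 + 994) = (-2834 + 2*16)*(-99 + 994) = (-2834 + 32)*895 = -2802*895 = -2507790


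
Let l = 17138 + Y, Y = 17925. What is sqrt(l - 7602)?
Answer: sqrt(27461) ≈ 165.71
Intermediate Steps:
l = 35063 (l = 17138 + 17925 = 35063)
sqrt(l - 7602) = sqrt(35063 - 7602) = sqrt(27461)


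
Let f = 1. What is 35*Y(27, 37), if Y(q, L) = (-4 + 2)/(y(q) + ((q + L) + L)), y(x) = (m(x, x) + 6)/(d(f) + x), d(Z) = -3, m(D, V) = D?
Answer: -80/117 ≈ -0.68376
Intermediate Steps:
y(x) = (6 + x)/(-3 + x) (y(x) = (x + 6)/(-3 + x) = (6 + x)/(-3 + x))
Y(q, L) = -2/(q + 2*L + (6 + q)/(-3 + q)) (Y(q, L) = (-4 + 2)/((6 + q)/(-3 + q) + ((q + L) + L)) = -2/((6 + q)/(-3 + q) + ((L + q) + L)) = -2/((6 + q)/(-3 + q) + (q + 2*L)) = -2/(q + 2*L + (6 + q)/(-3 + q)))
35*Y(27, 37) = 35*(2*(3 - 1*27)/(6 + 27 + (-3 + 27)*(27 + 2*37))) = 35*(2*(3 - 27)/(6 + 27 + 24*(27 + 74))) = 35*(2*(-24)/(6 + 27 + 24*101)) = 35*(2*(-24)/(6 + 27 + 2424)) = 35*(2*(-24)/2457) = 35*(2*(1/2457)*(-24)) = 35*(-16/819) = -80/117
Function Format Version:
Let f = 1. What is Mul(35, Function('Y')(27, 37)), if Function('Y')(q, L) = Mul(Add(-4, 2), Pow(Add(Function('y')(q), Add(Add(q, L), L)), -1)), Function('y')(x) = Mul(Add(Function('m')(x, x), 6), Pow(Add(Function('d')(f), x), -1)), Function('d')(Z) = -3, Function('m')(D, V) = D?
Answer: Rational(-80, 117) ≈ -0.68376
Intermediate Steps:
Function('y')(x) = Mul(Pow(Add(-3, x), -1), Add(6, x)) (Function('y')(x) = Mul(Add(x, 6), Pow(Add(-3, x), -1)) = Mul(Add(6, x), Pow(Add(-3, x), -1)) = Mul(Pow(Add(-3, x), -1), Add(6, x)))
Function('Y')(q, L) = Mul(-2, Pow(Add(q, Mul(2, L), Mul(Pow(Add(-3, q), -1), Add(6, q))), -1)) (Function('Y')(q, L) = Mul(Add(-4, 2), Pow(Add(Mul(Pow(Add(-3, q), -1), Add(6, q)), Add(Add(q, L), L)), -1)) = Mul(-2, Pow(Add(Mul(Pow(Add(-3, q), -1), Add(6, q)), Add(Add(L, q), L)), -1)) = Mul(-2, Pow(Add(Mul(Pow(Add(-3, q), -1), Add(6, q)), Add(q, Mul(2, L))), -1)) = Mul(-2, Pow(Add(q, Mul(2, L), Mul(Pow(Add(-3, q), -1), Add(6, q))), -1)))
Mul(35, Function('Y')(27, 37)) = Mul(35, Mul(2, Pow(Add(6, 27, Mul(Add(-3, 27), Add(27, Mul(2, 37)))), -1), Add(3, Mul(-1, 27)))) = Mul(35, Mul(2, Pow(Add(6, 27, Mul(24, Add(27, 74))), -1), Add(3, -27))) = Mul(35, Mul(2, Pow(Add(6, 27, Mul(24, 101)), -1), -24)) = Mul(35, Mul(2, Pow(Add(6, 27, 2424), -1), -24)) = Mul(35, Mul(2, Pow(2457, -1), -24)) = Mul(35, Mul(2, Rational(1, 2457), -24)) = Mul(35, Rational(-16, 819)) = Rational(-80, 117)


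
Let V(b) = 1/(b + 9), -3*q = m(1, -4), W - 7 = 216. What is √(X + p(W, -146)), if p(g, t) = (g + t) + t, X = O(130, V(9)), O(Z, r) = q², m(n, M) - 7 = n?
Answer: I*√557/3 ≈ 7.867*I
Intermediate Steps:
W = 223 (W = 7 + 216 = 223)
m(n, M) = 7 + n
q = -8/3 (q = -(7 + 1)/3 = -⅓*8 = -8/3 ≈ -2.6667)
V(b) = 1/(9 + b)
O(Z, r) = 64/9 (O(Z, r) = (-8/3)² = 64/9)
X = 64/9 ≈ 7.1111
p(g, t) = g + 2*t
√(X + p(W, -146)) = √(64/9 + (223 + 2*(-146))) = √(64/9 + (223 - 292)) = √(64/9 - 69) = √(-557/9) = I*√557/3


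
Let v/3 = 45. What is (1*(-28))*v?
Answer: -3780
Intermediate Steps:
v = 135 (v = 3*45 = 135)
(1*(-28))*v = (1*(-28))*135 = -28*135 = -3780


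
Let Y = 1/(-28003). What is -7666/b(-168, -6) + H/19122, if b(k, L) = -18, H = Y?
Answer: 684156470623/1606420098 ≈ 425.89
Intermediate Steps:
Y = -1/28003 ≈ -3.5710e-5
H = -1/28003 ≈ -3.5710e-5
-7666/b(-168, -6) + H/19122 = -7666/(-18) - 1/28003/19122 = -7666*(-1/18) - 1/28003*1/19122 = 3833/9 - 1/535473366 = 684156470623/1606420098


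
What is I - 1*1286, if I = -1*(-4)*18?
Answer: -1214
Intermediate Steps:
I = 72 (I = 4*18 = 72)
I - 1*1286 = 72 - 1*1286 = 72 - 1286 = -1214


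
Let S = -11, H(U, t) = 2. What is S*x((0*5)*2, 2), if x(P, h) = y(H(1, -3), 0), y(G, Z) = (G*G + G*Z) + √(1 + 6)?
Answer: -44 - 11*√7 ≈ -73.103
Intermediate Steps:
y(G, Z) = √7 + G² + G*Z (y(G, Z) = (G² + G*Z) + √7 = √7 + G² + G*Z)
x(P, h) = 4 + √7 (x(P, h) = √7 + 2² + 2*0 = √7 + 4 + 0 = 4 + √7)
S*x((0*5)*2, 2) = -11*(4 + √7) = -44 - 11*√7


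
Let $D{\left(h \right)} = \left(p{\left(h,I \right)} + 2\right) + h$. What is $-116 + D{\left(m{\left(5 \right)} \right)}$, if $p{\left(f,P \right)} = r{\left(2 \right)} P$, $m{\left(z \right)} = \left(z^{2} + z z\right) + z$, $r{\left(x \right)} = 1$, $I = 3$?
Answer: $-56$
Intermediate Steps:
$m{\left(z \right)} = z + 2 z^{2}$ ($m{\left(z \right)} = \left(z^{2} + z^{2}\right) + z = 2 z^{2} + z = z + 2 z^{2}$)
$p{\left(f,P \right)} = P$ ($p{\left(f,P \right)} = 1 P = P$)
$D{\left(h \right)} = 5 + h$ ($D{\left(h \right)} = \left(3 + 2\right) + h = 5 + h$)
$-116 + D{\left(m{\left(5 \right)} \right)} = -116 + \left(5 + 5 \left(1 + 2 \cdot 5\right)\right) = -116 + \left(5 + 5 \left(1 + 10\right)\right) = -116 + \left(5 + 5 \cdot 11\right) = -116 + \left(5 + 55\right) = -116 + 60 = -56$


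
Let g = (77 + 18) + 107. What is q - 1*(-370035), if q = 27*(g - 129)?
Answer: 372006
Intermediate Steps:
g = 202 (g = 95 + 107 = 202)
q = 1971 (q = 27*(202 - 129) = 27*73 = 1971)
q - 1*(-370035) = 1971 - 1*(-370035) = 1971 + 370035 = 372006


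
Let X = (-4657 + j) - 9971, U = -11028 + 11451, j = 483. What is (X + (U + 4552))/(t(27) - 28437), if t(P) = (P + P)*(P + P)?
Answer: 9170/25521 ≈ 0.35931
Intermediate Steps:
U = 423
X = -14145 (X = (-4657 + 483) - 9971 = -4174 - 9971 = -14145)
t(P) = 4*P² (t(P) = (2*P)*(2*P) = 4*P²)
(X + (U + 4552))/(t(27) - 28437) = (-14145 + (423 + 4552))/(4*27² - 28437) = (-14145 + 4975)/(4*729 - 28437) = -9170/(2916 - 28437) = -9170/(-25521) = -9170*(-1/25521) = 9170/25521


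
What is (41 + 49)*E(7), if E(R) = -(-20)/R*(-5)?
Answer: -9000/7 ≈ -1285.7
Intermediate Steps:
E(R) = -100/R (E(R) = (20/R)*(-5) = -100/R)
(41 + 49)*E(7) = (41 + 49)*(-100/7) = 90*(-100*⅐) = 90*(-100/7) = -9000/7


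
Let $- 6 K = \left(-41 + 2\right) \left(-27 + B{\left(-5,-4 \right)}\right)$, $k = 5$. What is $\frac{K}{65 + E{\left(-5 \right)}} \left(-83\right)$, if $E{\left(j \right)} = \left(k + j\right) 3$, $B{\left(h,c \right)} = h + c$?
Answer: $\frac{1494}{5} \approx 298.8$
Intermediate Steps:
$B{\left(h,c \right)} = c + h$
$E{\left(j \right)} = 15 + 3 j$ ($E{\left(j \right)} = \left(5 + j\right) 3 = 15 + 3 j$)
$K = -234$ ($K = - \frac{\left(-41 + 2\right) \left(-27 - 9\right)}{6} = - \frac{\left(-39\right) \left(-27 - 9\right)}{6} = - \frac{\left(-39\right) \left(-36\right)}{6} = \left(- \frac{1}{6}\right) 1404 = -234$)
$\frac{K}{65 + E{\left(-5 \right)}} \left(-83\right) = - \frac{234}{65 + \left(15 + 3 \left(-5\right)\right)} \left(-83\right) = - \frac{234}{65 + \left(15 - 15\right)} \left(-83\right) = - \frac{234}{65 + 0} \left(-83\right) = - \frac{234}{65} \left(-83\right) = \left(-234\right) \frac{1}{65} \left(-83\right) = \left(- \frac{18}{5}\right) \left(-83\right) = \frac{1494}{5}$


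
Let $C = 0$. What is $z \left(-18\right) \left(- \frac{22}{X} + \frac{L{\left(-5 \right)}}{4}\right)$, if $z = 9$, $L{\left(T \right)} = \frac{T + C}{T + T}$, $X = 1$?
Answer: $\frac{14175}{4} \approx 3543.8$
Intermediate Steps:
$L{\left(T \right)} = \frac{1}{2}$ ($L{\left(T \right)} = \frac{T + 0}{T + T} = \frac{T}{2 T} = T \frac{1}{2 T} = \frac{1}{2}$)
$z \left(-18\right) \left(- \frac{22}{X} + \frac{L{\left(-5 \right)}}{4}\right) = 9 \left(-18\right) \left(- \frac{22}{1} + \frac{1}{2 \cdot 4}\right) = - 162 \left(\left(-22\right) 1 + \frac{1}{2} \cdot \frac{1}{4}\right) = - 162 \left(-22 + \frac{1}{8}\right) = \left(-162\right) \left(- \frac{175}{8}\right) = \frac{14175}{4}$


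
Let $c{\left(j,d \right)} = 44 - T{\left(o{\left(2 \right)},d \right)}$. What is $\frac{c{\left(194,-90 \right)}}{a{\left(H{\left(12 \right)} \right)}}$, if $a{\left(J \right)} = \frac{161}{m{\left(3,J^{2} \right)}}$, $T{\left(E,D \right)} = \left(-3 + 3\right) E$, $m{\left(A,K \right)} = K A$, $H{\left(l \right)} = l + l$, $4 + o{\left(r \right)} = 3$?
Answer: $\frac{76032}{161} \approx 472.25$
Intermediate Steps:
$o{\left(r \right)} = -1$ ($o{\left(r \right)} = -4 + 3 = -1$)
$H{\left(l \right)} = 2 l$
$m{\left(A,K \right)} = A K$
$T{\left(E,D \right)} = 0$ ($T{\left(E,D \right)} = 0 E = 0$)
$c{\left(j,d \right)} = 44$ ($c{\left(j,d \right)} = 44 - 0 = 44 + 0 = 44$)
$a{\left(J \right)} = \frac{161}{3 J^{2}}$
$\frac{c{\left(194,-90 \right)}}{a{\left(H{\left(12 \right)} \right)}} = \frac{44}{\frac{161}{3} \cdot \frac{1}{576}} = \frac{44}{\frac{161}{1728}} = 44 \cdot \frac{1728}{161} = \frac{76032}{161}$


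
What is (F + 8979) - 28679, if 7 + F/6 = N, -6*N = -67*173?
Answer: -8151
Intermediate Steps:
N = 11591/6 (N = -(-67)*173/6 = -⅙*(-11591) = 11591/6 ≈ 1931.8)
F = 11549 (F = -42 + 6*(11591/6) = -42 + 11591 = 11549)
(F + 8979) - 28679 = (11549 + 8979) - 28679 = 20528 - 28679 = -8151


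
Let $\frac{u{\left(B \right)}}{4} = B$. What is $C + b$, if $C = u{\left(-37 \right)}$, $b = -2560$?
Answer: $-2708$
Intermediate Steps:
$u{\left(B \right)} = 4 B$
$C = -148$ ($C = 4 \left(-37\right) = -148$)
$C + b = -148 - 2560 = -2708$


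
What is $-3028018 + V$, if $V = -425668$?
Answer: $-3453686$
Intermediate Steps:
$-3028018 + V = -3028018 - 425668 = -3453686$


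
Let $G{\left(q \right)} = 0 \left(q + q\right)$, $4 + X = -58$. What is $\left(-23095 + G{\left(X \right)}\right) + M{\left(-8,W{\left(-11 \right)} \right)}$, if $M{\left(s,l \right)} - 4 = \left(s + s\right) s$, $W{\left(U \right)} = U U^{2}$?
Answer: $-22963$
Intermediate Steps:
$X = -62$ ($X = -4 - 58 = -62$)
$G{\left(q \right)} = 0$ ($G{\left(q \right)} = 0 \cdot 2 q = 0$)
$W{\left(U \right)} = U^{3}$
$M{\left(s,l \right)} = 4 + 2 s^{2}$ ($M{\left(s,l \right)} = 4 + \left(s + s\right) s = 4 + 2 s s = 4 + 2 s^{2}$)
$\left(-23095 + G{\left(X \right)}\right) + M{\left(-8,W{\left(-11 \right)} \right)} = \left(-23095 + 0\right) + \left(4 + 2 \left(-8\right)^{2}\right) = -23095 + \left(4 + 2 \cdot 64\right) = -23095 + \left(4 + 128\right) = -23095 + 132 = -22963$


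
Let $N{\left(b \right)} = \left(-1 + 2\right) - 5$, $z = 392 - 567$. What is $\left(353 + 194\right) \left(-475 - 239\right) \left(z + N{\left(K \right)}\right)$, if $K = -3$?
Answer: $69909882$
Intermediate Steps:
$z = -175$ ($z = 392 - 567 = -175$)
$N{\left(b \right)} = -4$ ($N{\left(b \right)} = 1 - 5 = -4$)
$\left(353 + 194\right) \left(-475 - 239\right) \left(z + N{\left(K \right)}\right) = \left(353 + 194\right) \left(-475 - 239\right) \left(-175 - 4\right) = 547 \left(-714\right) \left(-179\right) = \left(-390558\right) \left(-179\right) = 69909882$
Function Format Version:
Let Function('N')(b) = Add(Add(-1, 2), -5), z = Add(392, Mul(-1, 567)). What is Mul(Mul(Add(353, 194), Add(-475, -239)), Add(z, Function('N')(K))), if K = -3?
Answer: 69909882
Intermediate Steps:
z = -175 (z = Add(392, -567) = -175)
Function('N')(b) = -4 (Function('N')(b) = Add(1, -5) = -4)
Mul(Mul(Add(353, 194), Add(-475, -239)), Add(z, Function('N')(K))) = Mul(Mul(Add(353, 194), Add(-475, -239)), Add(-175, -4)) = Mul(Mul(547, -714), -179) = Mul(-390558, -179) = 69909882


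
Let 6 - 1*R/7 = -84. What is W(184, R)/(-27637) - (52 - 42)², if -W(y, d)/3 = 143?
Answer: -2763271/27637 ≈ -99.984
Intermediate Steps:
R = 630 (R = 42 - 7*(-84) = 42 + 588 = 630)
W(y, d) = -429 (W(y, d) = -3*143 = -429)
W(184, R)/(-27637) - (52 - 42)² = -429/(-27637) - (52 - 42)² = -429*(-1/27637) - 1*10² = 429/27637 - 1*100 = 429/27637 - 100 = -2763271/27637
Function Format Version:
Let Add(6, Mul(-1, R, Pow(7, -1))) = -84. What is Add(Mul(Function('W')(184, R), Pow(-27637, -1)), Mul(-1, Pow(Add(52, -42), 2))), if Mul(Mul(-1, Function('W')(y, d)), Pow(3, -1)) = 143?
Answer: Rational(-2763271, 27637) ≈ -99.984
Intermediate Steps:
R = 630 (R = Add(42, Mul(-7, -84)) = Add(42, 588) = 630)
Function('W')(y, d) = -429 (Function('W')(y, d) = Mul(-3, 143) = -429)
Add(Mul(Function('W')(184, R), Pow(-27637, -1)), Mul(-1, Pow(Add(52, -42), 2))) = Add(Mul(-429, Pow(-27637, -1)), Mul(-1, Pow(Add(52, -42), 2))) = Add(Mul(-429, Rational(-1, 27637)), Mul(-1, Pow(10, 2))) = Add(Rational(429, 27637), Mul(-1, 100)) = Add(Rational(429, 27637), -100) = Rational(-2763271, 27637)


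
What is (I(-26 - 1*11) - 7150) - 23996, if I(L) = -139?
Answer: -31285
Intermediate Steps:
(I(-26 - 1*11) - 7150) - 23996 = (-139 - 7150) - 23996 = -7289 - 23996 = -31285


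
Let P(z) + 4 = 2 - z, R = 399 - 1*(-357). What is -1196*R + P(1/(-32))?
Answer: -28933695/32 ≈ -9.0418e+5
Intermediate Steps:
R = 756 (R = 399 + 357 = 756)
P(z) = -2 - z (P(z) = -4 + (2 - z) = -2 - z)
-1196*R + P(1/(-32)) = -1196*756 + (-2 - 1/(-32)) = -904176 + (-2 - 1*(-1/32)) = -904176 + (-2 + 1/32) = -904176 - 63/32 = -28933695/32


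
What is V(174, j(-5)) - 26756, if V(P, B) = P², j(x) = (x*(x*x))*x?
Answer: 3520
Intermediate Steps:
j(x) = x⁴ (j(x) = (x*x²)*x = x³*x = x⁴)
V(174, j(-5)) - 26756 = 174² - 26756 = 30276 - 26756 = 3520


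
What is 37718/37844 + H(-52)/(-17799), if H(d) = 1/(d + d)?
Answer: 17454919193/17513219256 ≈ 0.99667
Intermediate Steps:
H(d) = 1/(2*d)
37718/37844 + H(-52)/(-17799) = 37718/37844 + ((½)/(-52))/(-17799) = 37718*(1/37844) + ((½)*(-1/52))*(-1/17799) = 18859/18922 - 1/104*(-1/17799) = 18859/18922 + 1/1851096 = 17454919193/17513219256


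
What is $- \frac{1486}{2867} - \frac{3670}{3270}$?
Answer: $- \frac{1538111}{937509} \approx -1.6406$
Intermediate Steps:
$- \frac{1486}{2867} - \frac{3670}{3270} = \left(-1486\right) \frac{1}{2867} - \frac{367}{327} = - \frac{1486}{2867} - \frac{367}{327} = - \frac{1538111}{937509}$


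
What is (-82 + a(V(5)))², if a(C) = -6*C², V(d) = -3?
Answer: 18496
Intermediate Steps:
(-82 + a(V(5)))² = (-82 - 6*(-3)²)² = (-82 - 6*9)² = (-82 - 54)² = (-136)² = 18496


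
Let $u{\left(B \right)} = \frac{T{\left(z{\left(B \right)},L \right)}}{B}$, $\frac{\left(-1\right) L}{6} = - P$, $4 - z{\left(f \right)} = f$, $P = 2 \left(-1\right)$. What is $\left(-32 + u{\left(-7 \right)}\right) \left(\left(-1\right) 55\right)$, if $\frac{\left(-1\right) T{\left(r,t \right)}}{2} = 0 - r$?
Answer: $\frac{13530}{7} \approx 1932.9$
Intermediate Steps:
$P = -2$
$z{\left(f \right)} = 4 - f$
$L = -12$ ($L = - 6 \left(\left(-1\right) \left(-2\right)\right) = \left(-6\right) 2 = -12$)
$T{\left(r,t \right)} = 2 r$ ($T{\left(r,t \right)} = - 2 \left(0 - r\right) = - 2 \left(- r\right) = 2 r$)
$u{\left(B \right)} = \frac{8 - 2 B}{B}$ ($u{\left(B \right)} = \frac{2 \left(4 - B\right)}{B} = \frac{8 - 2 B}{B}$)
$\left(-32 + u{\left(-7 \right)}\right) \left(\left(-1\right) 55\right) = \left(-32 - \left(2 - \frac{8}{-7}\right)\right) \left(\left(-1\right) 55\right) = \left(-32 + \left(-2 + 8 \left(- \frac{1}{7}\right)\right)\right) \left(-55\right) = \left(-32 - \frac{22}{7}\right) \left(-55\right) = \left(- \frac{246}{7}\right) \left(-55\right) = \frac{13530}{7}$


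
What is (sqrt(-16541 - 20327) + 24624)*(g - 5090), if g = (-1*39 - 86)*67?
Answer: -331562160 - 26930*I*sqrt(9217) ≈ -3.3156e+8 - 2.5854e+6*I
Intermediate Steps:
g = -8375 (g = (-39 - 86)*67 = -125*67 = -8375)
(sqrt(-16541 - 20327) + 24624)*(g - 5090) = (sqrt(-16541 - 20327) + 24624)*(-8375 - 5090) = (sqrt(-36868) + 24624)*(-13465) = (2*I*sqrt(9217) + 24624)*(-13465) = (24624 + 2*I*sqrt(9217))*(-13465) = -331562160 - 26930*I*sqrt(9217)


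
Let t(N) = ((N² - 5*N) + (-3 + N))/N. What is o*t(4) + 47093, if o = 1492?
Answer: 45974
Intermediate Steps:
t(N) = (-3 + N² - 4*N)/N
o*t(4) + 47093 = 1492*(-4 + 4 - 3/4) + 47093 = 1492*(-4 + 4 - 3*¼) + 47093 = 1492*(-4 + 4 - ¾) + 47093 = 1492*(-¾) + 47093 = -1119 + 47093 = 45974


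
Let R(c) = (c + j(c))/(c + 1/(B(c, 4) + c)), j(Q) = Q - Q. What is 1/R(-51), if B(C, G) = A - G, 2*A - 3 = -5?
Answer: 2857/2856 ≈ 1.0004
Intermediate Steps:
A = -1 (A = 3/2 + (1/2)*(-5) = 3/2 - 5/2 = -1)
B(C, G) = -1 - G
j(Q) = 0
R(c) = c/(c + 1/(-5 + c)) (R(c) = (c + 0)/(c + 1/((-1 - 1*4) + c)) = c/(c + 1/((-1 - 4) + c)) = c/(c + 1/(-5 + c)))
1/R(-51) = 1/(-51*(-5 - 51)/(1 + (-51)**2 - 5*(-51))) = 1/(-51*(-56)/(1 + 2601 + 255)) = 1/(-51*(-56)/2857) = 1/(-51*1/2857*(-56)) = 1/(2856/2857) = 2857/2856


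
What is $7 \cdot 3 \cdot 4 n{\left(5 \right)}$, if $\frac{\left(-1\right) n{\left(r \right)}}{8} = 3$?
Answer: $-2016$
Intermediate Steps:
$n{\left(r \right)} = -24$ ($n{\left(r \right)} = \left(-8\right) 3 = -24$)
$7 \cdot 3 \cdot 4 n{\left(5 \right)} = 7 \cdot 3 \cdot 4 \left(-24\right) = 21 \cdot 4 \left(-24\right) = 84 \left(-24\right) = -2016$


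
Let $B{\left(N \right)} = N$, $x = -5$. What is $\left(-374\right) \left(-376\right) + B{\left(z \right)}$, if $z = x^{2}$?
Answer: $140649$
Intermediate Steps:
$z = 25$ ($z = \left(-5\right)^{2} = 25$)
$\left(-374\right) \left(-376\right) + B{\left(z \right)} = \left(-374\right) \left(-376\right) + 25 = 140624 + 25 = 140649$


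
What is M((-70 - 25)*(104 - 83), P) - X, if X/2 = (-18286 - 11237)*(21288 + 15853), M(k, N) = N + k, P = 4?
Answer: 2193025495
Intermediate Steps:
X = -2193027486 (X = 2*((-18286 - 11237)*(21288 + 15853)) = 2*(-29523*37141) = 2*(-1096513743) = -2193027486)
M((-70 - 25)*(104 - 83), P) - X = (4 + (-70 - 25)*(104 - 83)) - 1*(-2193027486) = (4 - 95*21) + 2193027486 = (4 - 1995) + 2193027486 = -1991 + 2193027486 = 2193025495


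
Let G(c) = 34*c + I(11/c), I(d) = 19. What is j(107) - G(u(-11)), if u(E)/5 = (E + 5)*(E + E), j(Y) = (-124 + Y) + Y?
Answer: -22369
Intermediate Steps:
j(Y) = -124 + 2*Y
u(E) = 10*E*(5 + E) (u(E) = 5*((E + 5)*(E + E)) = 5*((5 + E)*(2*E)) = 5*(2*E*(5 + E)) = 10*E*(5 + E))
G(c) = 19 + 34*c (G(c) = 34*c + 19 = 19 + 34*c)
j(107) - G(u(-11)) = (-124 + 2*107) - (19 + 34*(10*(-11)*(5 - 11))) = (-124 + 214) - (19 + 34*(10*(-11)*(-6))) = 90 - (19 + 34*660) = 90 - (19 + 22440) = 90 - 1*22459 = 90 - 22459 = -22369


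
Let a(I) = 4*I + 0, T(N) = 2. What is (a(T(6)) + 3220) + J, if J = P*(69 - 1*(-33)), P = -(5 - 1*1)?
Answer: 2820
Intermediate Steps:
a(I) = 4*I
P = -4 (P = -(5 - 1) = -1*4 = -4)
J = -408 (J = -4*(69 - 1*(-33)) = -4*(69 + 33) = -4*102 = -408)
(a(T(6)) + 3220) + J = (4*2 + 3220) - 408 = (8 + 3220) - 408 = 3228 - 408 = 2820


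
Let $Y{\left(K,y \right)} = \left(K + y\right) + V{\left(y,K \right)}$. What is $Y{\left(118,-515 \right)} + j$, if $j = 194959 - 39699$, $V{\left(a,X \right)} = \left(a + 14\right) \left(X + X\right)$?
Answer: $36627$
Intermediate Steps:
$V{\left(a,X \right)} = 2 X \left(14 + a\right)$ ($V{\left(a,X \right)} = \left(14 + a\right) 2 X = 2 X \left(14 + a\right)$)
$j = 155260$ ($j = 194959 - 39699 = 155260$)
$Y{\left(K,y \right)} = K + y + 2 K \left(14 + y\right)$ ($Y{\left(K,y \right)} = \left(K + y\right) + 2 K \left(14 + y\right) = K + y + 2 K \left(14 + y\right)$)
$Y{\left(118,-515 \right)} + j = \left(118 - 515 + 2 \cdot 118 \left(14 - 515\right)\right) + 155260 = \left(118 - 515 + 2 \cdot 118 \left(-501\right)\right) + 155260 = \left(118 - 515 - 118236\right) + 155260 = -118633 + 155260 = 36627$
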